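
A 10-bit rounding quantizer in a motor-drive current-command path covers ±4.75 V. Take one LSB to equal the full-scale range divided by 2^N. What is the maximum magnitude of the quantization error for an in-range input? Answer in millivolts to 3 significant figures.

The full-scale span is 4.75 − (-4.75) = 9.5 V.
One LSB is 9.5 V / 1024 = 9.2773 mV.
A rounding quantizer has |error| ≤ LSB/2 = 4.64 mV.

4.64 mV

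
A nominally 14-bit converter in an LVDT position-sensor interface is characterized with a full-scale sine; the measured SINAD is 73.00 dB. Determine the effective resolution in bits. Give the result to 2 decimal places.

11.83 bits

(73.00 − 1.76) / 6.02 = 71.24/6.02 = 11.8339 effective bits.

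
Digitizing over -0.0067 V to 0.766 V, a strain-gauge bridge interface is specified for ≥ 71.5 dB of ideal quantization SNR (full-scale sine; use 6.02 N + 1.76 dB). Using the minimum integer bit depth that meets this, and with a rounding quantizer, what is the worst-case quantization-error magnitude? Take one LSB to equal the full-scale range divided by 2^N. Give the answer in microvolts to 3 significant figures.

94.3 µV

Span: 0.766 V − (-0.0067 V) = 0.7727 V.
Required N = ⌈(71.5 − 1.76)/6.02⌉ = ⌈11.585⌉ = 12.
One LSB is 0.7727 V / 4096 = 188.65 µV.
Half an LSB is 94.3 µV.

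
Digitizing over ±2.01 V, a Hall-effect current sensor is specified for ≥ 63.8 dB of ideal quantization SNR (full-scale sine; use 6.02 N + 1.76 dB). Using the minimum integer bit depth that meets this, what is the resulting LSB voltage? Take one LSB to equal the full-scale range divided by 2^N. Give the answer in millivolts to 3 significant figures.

1.96 mV

Range = 2.01 − (-2.01) = 4.02 V.
Solving 6.02 N ≥ 63.8 − 1.76: N ≥ 10.306. Round up → N = 11.
LSB = 4.02 V / 2^11 = 1.96 mV.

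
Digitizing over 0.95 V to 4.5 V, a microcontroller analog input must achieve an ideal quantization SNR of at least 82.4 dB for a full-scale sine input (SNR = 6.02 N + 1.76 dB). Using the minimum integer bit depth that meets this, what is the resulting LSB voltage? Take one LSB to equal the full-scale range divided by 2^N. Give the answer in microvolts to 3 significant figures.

Span: 4.5 V − (0.95 V) = 3.55 V.
6.02 N + 1.76 ≥ 82.4 gives N ≥ 13.395, so the minimum integer is 14.
LSB = 3.55 V / 2^14 = 217 µV.

217 µV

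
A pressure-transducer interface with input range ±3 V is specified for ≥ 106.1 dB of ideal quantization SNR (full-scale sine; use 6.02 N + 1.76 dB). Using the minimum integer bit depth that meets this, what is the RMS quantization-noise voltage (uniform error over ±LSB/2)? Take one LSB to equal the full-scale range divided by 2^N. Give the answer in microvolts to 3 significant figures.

Range = 3 − (-3) = 6 V.
Required N = ⌈(106.1 − 1.76)/6.02⌉ = ⌈17.332⌉ = 18.
LSB = 6 V ÷ 2^18 = 6/262144 V = 22.888 µV.
RMS noise = LSB/√12 = 6.61 µV.

6.61 µV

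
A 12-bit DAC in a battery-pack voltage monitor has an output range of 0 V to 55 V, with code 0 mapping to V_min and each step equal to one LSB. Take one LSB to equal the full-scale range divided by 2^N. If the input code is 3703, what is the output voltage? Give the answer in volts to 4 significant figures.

49.72 V

Full-scale range = 55 V. LSB = 55 V / 2^12.
Output = V_min + (3703/4096) × range = 0 + 0.904053 × 55 V
      = 0 V + 49.7229 V = 49.7229 V.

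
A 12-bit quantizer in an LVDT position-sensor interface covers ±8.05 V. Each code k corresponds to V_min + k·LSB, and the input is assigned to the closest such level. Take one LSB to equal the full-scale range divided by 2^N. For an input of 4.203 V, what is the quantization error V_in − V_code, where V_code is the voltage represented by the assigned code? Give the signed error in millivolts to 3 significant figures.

+1.12 mV

Span: 8.05 V − (-8.05 V) = 16.1 V. LSB = 16.1 V / 2^12 ≈ 3.931 mV.
(V_in − V_min)/LSB = (4.203 − (-8.05)) × 4096/16.1 = 3117.2850 → nearest code k = 3117.
V_code = -8.05 + (3117/4096) × 16.1 = 4.201879883 V.
Error = V_in − V_code = 4.203 − (4.201879883) = +1.12 mV.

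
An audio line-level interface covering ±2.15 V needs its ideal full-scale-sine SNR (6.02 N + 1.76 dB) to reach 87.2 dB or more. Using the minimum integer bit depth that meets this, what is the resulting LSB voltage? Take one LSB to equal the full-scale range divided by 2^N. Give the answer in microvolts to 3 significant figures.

131 µV

Span: 2.15 V − (-2.15 V) = 4.3 V.
6.02 N + 1.76 ≥ 87.2 gives N ≥ 14.193, so the minimum integer is 15.
One LSB is 4.3 V / 32768 = 131 µV.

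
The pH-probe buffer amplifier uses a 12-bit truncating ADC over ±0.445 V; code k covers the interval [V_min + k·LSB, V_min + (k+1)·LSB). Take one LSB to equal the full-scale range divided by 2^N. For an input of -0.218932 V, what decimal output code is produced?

1040

Range = 0.445 − (-0.445) = 0.89 V. LSB = 0.89 V / 2^12 ≈ 217.3 µV.
V_in − V_min = -0.218932 − (-0.445) = 0.226068 V.
Divide by LSB: 0.226068 × 4096/0.89 = 1040.4208.
Truncating gives code 1040.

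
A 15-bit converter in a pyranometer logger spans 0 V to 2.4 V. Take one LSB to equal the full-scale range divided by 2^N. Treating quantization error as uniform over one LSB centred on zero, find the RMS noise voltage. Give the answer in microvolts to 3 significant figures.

Range is 2.4 V.
Step size = 2.4/32768 V = 73.242 µV.
For a uniform distribution on [−LSB/2, +LSB/2], V_rms = LSB/√12 = 73.242 µV/3.4641 = 21.1 µV.

21.1 µV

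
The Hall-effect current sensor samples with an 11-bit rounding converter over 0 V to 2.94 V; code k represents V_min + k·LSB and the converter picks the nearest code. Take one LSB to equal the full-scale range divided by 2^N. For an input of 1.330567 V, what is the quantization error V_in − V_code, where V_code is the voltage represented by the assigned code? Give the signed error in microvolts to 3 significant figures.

−185 µV

Span = 2.94 V. LSB = 2.94 V / 2^11 ≈ 1.436 mV.
(V_in − V_min)/LSB = (1.330567 − (0)) × 2048/2.94 = 926.8712 → nearest code k = 927.
Reconstructed level: 0 + 927 × 2.94/2048 V = 1.330751953 V.
e = 1.330567 − (1.330751953) = −185 µV.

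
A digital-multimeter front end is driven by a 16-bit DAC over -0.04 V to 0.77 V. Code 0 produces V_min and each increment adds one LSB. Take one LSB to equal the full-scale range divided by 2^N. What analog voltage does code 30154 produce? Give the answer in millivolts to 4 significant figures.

The full-scale span is 0.77 − (-0.04) = 0.81 V. LSB = 0.81 V / 2^16.
Output = V_min + (30154/65536) × range = -0.04 + 0.460114 × 0.81 V
      = -0.04 V + 0.372692 V = 0.332692 V.

332.7 mV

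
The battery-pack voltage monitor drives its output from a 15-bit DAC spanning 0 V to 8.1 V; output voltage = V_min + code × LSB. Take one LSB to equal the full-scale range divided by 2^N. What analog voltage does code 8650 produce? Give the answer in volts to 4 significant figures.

2.138 V

Full-scale range = 8.1 V. LSB = 8.1 V / 2^15.
V_out = V_min + code × LSB = 0 V + 8650 × 8.1 V / 32768
      = 0 V + 2.13821 V = 2.13821 V.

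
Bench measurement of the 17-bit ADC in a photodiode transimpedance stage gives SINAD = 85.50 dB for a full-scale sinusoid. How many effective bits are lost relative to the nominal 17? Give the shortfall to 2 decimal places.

3.09 bits

Effective bits = (85.50 − 1.76)/6.02 = 13.9103.
Lost resolution: 17 − 13.9103 = 3.0897 bits.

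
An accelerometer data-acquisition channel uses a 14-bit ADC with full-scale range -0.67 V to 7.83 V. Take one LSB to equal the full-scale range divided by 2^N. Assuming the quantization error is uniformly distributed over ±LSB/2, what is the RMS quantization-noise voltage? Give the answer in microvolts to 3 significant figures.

150 µV

Full-scale range = 7.83 V − (-0.67 V) = 8.5 V.
LSB = 8.5 V ÷ 2^14 = 8.5/16384 V = 0.51880 mV.
V_rms = LSB/√12 = 0.51880 mV / √12 = 150 µV.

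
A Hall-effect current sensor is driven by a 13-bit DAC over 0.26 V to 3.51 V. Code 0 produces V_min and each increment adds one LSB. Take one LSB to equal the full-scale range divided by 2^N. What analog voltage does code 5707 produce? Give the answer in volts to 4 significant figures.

Span: 3.51 V − (0.26 V) = 3.25 V. LSB = 3.25 V / 2^13.
Output = V_min + (5707/8192) × range = 0.26 + 0.696655 × 3.25 V
      = 0.26 + 2.26413 = 2.52413 V.

2.524 V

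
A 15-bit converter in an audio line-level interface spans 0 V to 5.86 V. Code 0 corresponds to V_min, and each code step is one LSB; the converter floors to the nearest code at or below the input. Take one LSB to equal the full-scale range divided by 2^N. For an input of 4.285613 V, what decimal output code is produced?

23964

Span = 5.86 V. LSB = 5.86 V / 2^15 ≈ 178.8 µV.
(V_in − V_min) × 2^15/range = (4.285613 − (0)) × 32768/5.86 = 23964.329.
Floor → code = 23964.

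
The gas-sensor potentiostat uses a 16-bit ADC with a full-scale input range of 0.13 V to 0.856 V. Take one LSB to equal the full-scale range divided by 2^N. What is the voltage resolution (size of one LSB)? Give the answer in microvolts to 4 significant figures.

11.08 µV

The full-scale span is 0.856 − (0.13) = 0.726 V.
2^16 = 65536 levels.
LSB = 0.726 V / 2^16 = 11.08 µV.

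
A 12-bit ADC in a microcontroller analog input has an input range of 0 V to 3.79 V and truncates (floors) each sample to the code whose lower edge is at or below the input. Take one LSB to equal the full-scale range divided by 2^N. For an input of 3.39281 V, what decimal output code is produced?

3666

Range is 3.79 V. LSB = 3.79 V / 2^12 ≈ 0.9253 mV.
V_in − V_min = 3.39281 − (0) = 3.39281 V.
Divide by LSB: 3.39281 × 4096/3.79 = 3666.7414.
Truncating gives code 3666.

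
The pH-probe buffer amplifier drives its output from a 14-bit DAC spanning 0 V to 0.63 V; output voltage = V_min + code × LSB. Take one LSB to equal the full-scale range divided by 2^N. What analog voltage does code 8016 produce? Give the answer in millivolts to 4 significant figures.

308.2 mV

Span = 0.63 V. LSB = 0.63 V / 2^14.
Output = V_min + (8016/16384) × range = 0 + 0.489258 × 0.63 V
      = 0 + 0.308232 = 0.308232 V.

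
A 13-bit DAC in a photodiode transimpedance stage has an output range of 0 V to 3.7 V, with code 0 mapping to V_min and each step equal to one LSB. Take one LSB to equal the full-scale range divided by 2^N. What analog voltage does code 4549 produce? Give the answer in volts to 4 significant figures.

2.055 V

Full-scale range = 3.7 V. LSB = 3.7 V / 2^13.
Output = V_min + (4549/8192) × range = 0 + 0.555298 × 3.7 V
      = 0 + 2.05460 = 2.05460 V.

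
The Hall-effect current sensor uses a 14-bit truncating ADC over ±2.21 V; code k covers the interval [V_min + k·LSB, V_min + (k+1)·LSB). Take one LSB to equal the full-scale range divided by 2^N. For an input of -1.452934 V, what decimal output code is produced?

2806

Full-scale range = 2.21 V − (-2.21 V) = 4.42 V. LSB = 4.42 V / 2^14 ≈ 269.8 µV.
(V_in − V_min) × 2^14/range = (-1.452934 − (-2.21)) × 16384/4.42 = 2806.283.
Floor → code = 2806.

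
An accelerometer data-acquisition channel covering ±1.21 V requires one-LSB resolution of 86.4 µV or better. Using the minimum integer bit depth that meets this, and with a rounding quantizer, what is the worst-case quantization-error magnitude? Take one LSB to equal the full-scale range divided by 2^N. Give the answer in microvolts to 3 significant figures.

Full-scale range = 1.21 V − (-1.21 V) = 2.42 V.
Levels needed ≥ 2.42/86.4 µV = 28010. 2^15 = 32768 suffices, so N_min = 15.
LSB = 2.42 V / 2^15 = 73.853 µV.
Max error for round-to-nearest is LSB/2 = 36.9 µV.

36.9 µV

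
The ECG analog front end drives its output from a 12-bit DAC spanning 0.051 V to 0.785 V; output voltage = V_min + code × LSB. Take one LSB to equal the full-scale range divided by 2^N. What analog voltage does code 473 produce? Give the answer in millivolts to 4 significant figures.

The full-scale span is 0.785 − (0.051) = 0.734 V. LSB = 0.734 V / 2^12.
V_out = V_min + code × LSB = 0.051 V + 473 × 0.734 V / 4096
      = 0.051 V + 0.0847612 V = 0.135761 V.

135.8 mV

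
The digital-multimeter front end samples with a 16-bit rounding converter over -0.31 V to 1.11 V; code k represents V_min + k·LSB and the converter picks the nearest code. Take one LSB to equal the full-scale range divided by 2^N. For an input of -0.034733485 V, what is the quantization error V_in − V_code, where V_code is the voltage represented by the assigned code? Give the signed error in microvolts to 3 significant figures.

+2.84 µV

Span: 1.11 V − (-0.31 V) = 1.42 V. LSB = 1.42 V / 2^16 ≈ 21.67 µV.
Position in LSBs: (-0.034733485 − (-0.31)) × 65536/1.42 = 12704.1312; rounding gives k = 12704.
Reconstructed level: -0.31 + 12704 × 1.42/65536 V = -0.034736328125 V.
Error = V_in − V_code = -0.034733485 − (-0.034736328125) = +2.84 µV.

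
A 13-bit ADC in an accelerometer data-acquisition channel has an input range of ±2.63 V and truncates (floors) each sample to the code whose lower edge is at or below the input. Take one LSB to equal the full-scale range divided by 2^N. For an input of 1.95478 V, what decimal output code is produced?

7140

Span: 2.63 V − (-2.63 V) = 5.26 V. LSB = 5.26 V / 2^13 ≈ 0.6421 mV.
(V_in − V_min) × 2^13/range = (1.95478 − (-2.63)) × 8192/5.26 = 7140.403.
Floor → code = 7140.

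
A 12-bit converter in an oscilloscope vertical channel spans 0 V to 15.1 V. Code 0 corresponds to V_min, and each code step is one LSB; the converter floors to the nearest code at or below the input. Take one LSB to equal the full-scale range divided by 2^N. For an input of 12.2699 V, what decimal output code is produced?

3328

Range is 15.1 V. LSB = 15.1 V / 2^12 ≈ 3.687 mV.
(V_in − V_min) × 2^12/range = (12.2699 − (0)) × 4096/15.1 = 3328.312.
Floor → code = 3328.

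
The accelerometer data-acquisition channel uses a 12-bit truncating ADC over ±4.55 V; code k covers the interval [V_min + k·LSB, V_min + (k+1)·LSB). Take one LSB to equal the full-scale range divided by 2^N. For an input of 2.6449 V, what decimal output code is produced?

3238

Full-scale range = 4.55 V − (-4.55 V) = 9.1 V. LSB = 9.1 V / 2^12 ≈ 2.222 mV.
(V_in − V_min) × 2^12/range = (2.6449 − (-4.55)) × 4096/9.1 = 3238.496.
Floor → code = 3238.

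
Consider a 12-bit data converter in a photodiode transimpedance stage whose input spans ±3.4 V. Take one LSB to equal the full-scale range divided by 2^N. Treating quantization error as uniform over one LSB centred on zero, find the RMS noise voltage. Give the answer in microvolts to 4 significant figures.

Range = 3.4 − (-3.4) = 6.8 V.
LSB = 6.8 V ÷ 2^12 = 6.8/4096 V = 1.66016 mV.
σ_q = LSB/√12 = 1.66016 mV/3.4641 = 479.2 µV.

479.2 µV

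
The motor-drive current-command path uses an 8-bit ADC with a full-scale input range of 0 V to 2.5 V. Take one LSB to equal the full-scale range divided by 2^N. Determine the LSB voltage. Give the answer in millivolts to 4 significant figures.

9.766 mV

V_FS = 2.5 V.
Number of codes = 2^8 = 256.
LSB = 2.5 V ÷ 2^8 = 2.5/256 V = 9.766 mV.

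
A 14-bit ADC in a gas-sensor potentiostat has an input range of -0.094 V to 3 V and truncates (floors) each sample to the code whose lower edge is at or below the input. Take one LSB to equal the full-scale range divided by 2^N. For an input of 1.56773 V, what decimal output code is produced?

8799

Full-scale range = 3 V − (-0.094 V) = 3.094 V. LSB = 3.094 V / 2^14 ≈ 188.8 µV.
code = ⌊(V_in − V_min)/LSB⌋ = ⌊(V_in − V_min) × 2^14 / range⌋
     = ⌊(1.56773 − (-0.094)) × 16384 / 3.094⌋ = ⌊1.66173 × 16384/3.094⌋
     = ⌊8799.542⌋ = 8799.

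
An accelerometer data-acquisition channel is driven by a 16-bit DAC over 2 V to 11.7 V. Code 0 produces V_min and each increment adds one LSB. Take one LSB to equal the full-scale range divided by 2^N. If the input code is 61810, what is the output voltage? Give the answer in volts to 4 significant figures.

Span: 11.7 V − (2 V) = 9.7 V. LSB = 9.7 V / 2^16.
V_out = V_min + code × LSB = 2 V + 61810 × 9.7 V / 65536
      = 2 V + 9.14851 V = 11.1485 V.

11.15 V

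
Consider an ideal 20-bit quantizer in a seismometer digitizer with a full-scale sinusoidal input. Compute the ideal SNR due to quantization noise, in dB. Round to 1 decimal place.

6.02(20) + 1.76 = 120.40 + 1.76 = 122.16 dB.

122.2 dB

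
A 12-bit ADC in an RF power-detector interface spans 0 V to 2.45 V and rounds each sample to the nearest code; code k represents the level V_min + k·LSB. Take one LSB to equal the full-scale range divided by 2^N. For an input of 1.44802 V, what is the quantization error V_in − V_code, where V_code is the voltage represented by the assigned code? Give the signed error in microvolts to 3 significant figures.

Range is 2.45 V. LSB = 2.45 V / 2^12 ≈ 0.5981 mV.
(1.44802 − (0)) / LSB = 1.44802 × 4096/2.45 = 2420.8530. Nearest integer: k = 2421.
Reconstructed level: 0 + 2421 × 2.45/4096 V = 1.448107910 V.
V_in − V_code = 1.44802 − (1.448107910) = −87.9 µV.

−87.9 µV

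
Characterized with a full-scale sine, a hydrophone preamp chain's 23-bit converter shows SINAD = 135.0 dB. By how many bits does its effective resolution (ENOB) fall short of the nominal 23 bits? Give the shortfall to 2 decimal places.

0.87 bits

ENOB = (SINAD − 1.76)/6.02 = (135.0 − 1.76)/6.02 = 22.1329 bits.
23 − 22.1329 = 0.87 bits below nominal.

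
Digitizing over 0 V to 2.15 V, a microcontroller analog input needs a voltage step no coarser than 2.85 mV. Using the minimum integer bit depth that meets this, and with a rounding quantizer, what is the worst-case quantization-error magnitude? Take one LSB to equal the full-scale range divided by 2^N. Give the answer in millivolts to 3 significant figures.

Range is 2.15 V.
Required number of levels: 2.15/2.85 mV = 754.39; smallest N with 2^N ≥ that is 10.
One LSB is 2.15 V / 1024 = 2.0996 mV.
|e|_max = LSB/2 = 1.05 mV.

1.05 mV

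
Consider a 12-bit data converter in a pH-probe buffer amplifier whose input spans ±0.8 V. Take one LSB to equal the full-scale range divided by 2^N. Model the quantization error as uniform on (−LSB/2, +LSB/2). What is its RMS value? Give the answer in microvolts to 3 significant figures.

113 µV

The full-scale span is 0.8 − (-0.8) = 1.6 V.
One LSB is 1.6 V / 4096 = 390.63 µV.
RMS of a uniform error over width LSB is LSB/√12 = 113 µV.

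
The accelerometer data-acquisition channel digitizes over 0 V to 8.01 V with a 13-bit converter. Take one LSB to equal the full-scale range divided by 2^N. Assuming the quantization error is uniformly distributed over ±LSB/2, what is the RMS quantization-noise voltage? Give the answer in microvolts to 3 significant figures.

Full-scale range = 8.01 V.
LSB = 8.01 V / 2^13 = 0.97778 mV.
V_rms = LSB/√12 = 0.97778 mV / √12 = 282 µV.

282 µV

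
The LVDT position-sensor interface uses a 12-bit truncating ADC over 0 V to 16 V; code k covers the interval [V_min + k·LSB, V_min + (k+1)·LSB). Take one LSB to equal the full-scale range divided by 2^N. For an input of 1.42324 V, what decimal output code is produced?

Full-scale range = 16 V. LSB = 16 V / 2^12 ≈ 3.906 mV.
(V_in − V_min) × 2^12/range = (1.42324 − (0)) × 4096/16 = 364.349.
Floor → code = 364.

364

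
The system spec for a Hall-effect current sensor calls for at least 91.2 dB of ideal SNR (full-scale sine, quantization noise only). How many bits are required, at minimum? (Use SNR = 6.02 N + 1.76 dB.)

N ≥ (91.2 − 1.76)/6.02 = 14.857 → N_min = 15.

15 bits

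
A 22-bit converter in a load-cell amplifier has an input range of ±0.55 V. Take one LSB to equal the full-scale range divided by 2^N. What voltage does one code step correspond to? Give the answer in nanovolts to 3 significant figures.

262 nV

Span: 0.55 V − (-0.55 V) = 1.1 V.
2^22 = 4194304 levels.
LSB = 1.1 V / 2^22 = 262 nV.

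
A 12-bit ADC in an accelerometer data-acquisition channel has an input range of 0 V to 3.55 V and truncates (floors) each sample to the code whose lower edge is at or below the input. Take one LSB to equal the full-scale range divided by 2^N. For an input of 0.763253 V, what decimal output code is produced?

880

Full-scale range = 3.55 V. LSB = 3.55 V / 2^12 ≈ 0.8667 mV.
V_in − V_min = 0.763253 − (0) = 0.763253 V.
Divide by LSB: 0.763253 × 4096/3.55 = 880.6435.
Truncating gives code 880.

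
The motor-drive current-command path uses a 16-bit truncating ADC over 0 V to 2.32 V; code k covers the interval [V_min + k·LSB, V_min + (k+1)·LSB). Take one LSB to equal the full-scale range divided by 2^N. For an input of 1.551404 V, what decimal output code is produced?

V_FS = 2.32 V. LSB = 2.32 V / 2^16 ≈ 35.40 µV.
V_in − V_min = 1.551404 − (0) = 1.551404 V.
Divide by LSB: 1.551404 × 65536/2.32 = 43824.4882.
Truncating gives code 43824.

43824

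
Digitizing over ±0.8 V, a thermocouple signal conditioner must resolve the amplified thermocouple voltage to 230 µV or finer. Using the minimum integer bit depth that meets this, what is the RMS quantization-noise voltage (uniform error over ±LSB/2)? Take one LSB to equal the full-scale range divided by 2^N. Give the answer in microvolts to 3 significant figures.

56.4 µV

Range = 0.8 − (-0.8) = 1.6 V.
1.6 V / 230 µV = 6957. Since 2^12 = 4096 and 2^13 = 8192, N = 13.
Step size = 1.6/8192 V = 195.31 µV.
RMS noise = LSB/√12 = 56.4 µV.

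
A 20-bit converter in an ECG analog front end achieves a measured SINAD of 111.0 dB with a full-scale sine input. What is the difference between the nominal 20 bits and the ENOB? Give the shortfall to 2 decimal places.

1.85 bits

N_eff = (111.0 − 1.76)/6.02 = 18.1462 bits.
20 − 18.1462 = 1.85 bits below nominal.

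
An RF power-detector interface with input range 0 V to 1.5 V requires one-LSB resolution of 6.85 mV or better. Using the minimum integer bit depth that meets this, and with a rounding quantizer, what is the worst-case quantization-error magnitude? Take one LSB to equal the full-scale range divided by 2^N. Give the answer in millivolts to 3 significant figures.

2.93 mV

Span = 1.5 V.
Required number of levels: 1.5/6.85 mV = 218.98; smallest N with 2^N ≥ that is 8.
Step size = 1.5/256 V = 5.8594 mV.
Max error for round-to-nearest is LSB/2 = 2.93 mV.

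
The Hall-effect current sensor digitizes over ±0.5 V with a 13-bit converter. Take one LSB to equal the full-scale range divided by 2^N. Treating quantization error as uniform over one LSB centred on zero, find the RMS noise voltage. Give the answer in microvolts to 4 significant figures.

35.24 µV

Span: 0.5 V − (-0.5 V) = 1 V.
Step size = 1/8192 V = 122.070 µV.
σ_q = LSB/√12 = 122.070 µV/3.4641 = 35.24 µV.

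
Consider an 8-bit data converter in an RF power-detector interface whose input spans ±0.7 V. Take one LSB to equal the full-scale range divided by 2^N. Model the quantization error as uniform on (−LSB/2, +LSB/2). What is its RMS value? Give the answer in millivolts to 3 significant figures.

Full-scale range = 0.7 V − (-0.7 V) = 1.4 V.
One LSB is 1.4 V / 256 = 5.4688 mV.
RMS of a uniform error over width LSB is LSB/√12 = 1.58 mV.

1.58 mV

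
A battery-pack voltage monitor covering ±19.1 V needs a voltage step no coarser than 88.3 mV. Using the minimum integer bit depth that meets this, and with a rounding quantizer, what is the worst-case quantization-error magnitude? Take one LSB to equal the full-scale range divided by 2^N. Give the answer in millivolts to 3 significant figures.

Full-scale range = 19.1 V − (-19.1 V) = 38.2 V.
Levels needed ≥ 38.2/88.3 mV = 432.6. 2^9 = 512 suffices, so N_min = 9.
One LSB is 38.2 V / 512 = 74.609 mV.
Half an LSB is 37.3 mV.

37.3 mV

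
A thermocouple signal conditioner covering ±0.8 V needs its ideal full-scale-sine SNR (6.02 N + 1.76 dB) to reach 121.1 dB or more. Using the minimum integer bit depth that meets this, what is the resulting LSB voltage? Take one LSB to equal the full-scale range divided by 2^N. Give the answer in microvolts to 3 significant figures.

1.53 µV

Full-scale range = 0.8 V − (-0.8 V) = 1.6 V.
Solving 6.02 N ≥ 121.1 − 1.76: N ≥ 19.824. Round up → N = 20.
Step size = 1.6/1048576 V = 1.53 µV.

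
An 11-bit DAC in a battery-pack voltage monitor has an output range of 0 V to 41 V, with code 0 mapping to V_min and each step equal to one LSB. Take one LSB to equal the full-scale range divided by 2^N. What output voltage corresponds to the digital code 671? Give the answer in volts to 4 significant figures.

13.43 V

Span = 41 V. LSB = 41 V / 2^11.
V_out = V_min + code × LSB = 0 V + 671 × 41 V / 2048
      = 0 V + 13.4331 V = 13.4331 V.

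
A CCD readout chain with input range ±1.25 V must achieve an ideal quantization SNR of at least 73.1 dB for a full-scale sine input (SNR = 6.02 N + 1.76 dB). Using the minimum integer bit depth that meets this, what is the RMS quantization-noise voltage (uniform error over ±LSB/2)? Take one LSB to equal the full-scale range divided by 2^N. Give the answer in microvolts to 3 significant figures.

Range = 1.25 − (-1.25) = 2.5 V.
N ≥ (73.1 − 1.76)/6.02 = 11.850 → N_min = 12.
One LSB is 2.5 V / 4096 = 0.61035 mV.
V_rms = LSB/√12 = 176 µV.

176 µV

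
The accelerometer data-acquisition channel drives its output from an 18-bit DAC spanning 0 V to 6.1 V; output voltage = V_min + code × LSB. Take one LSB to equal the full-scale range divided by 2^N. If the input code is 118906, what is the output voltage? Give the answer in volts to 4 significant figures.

V_FS = 6.1 V. LSB = 6.1 V / 2^18.
V_out = 0 + 118906 × (6.1/262144) V
      = 0 + 2.76690 = 2.76690 V.

2.767 V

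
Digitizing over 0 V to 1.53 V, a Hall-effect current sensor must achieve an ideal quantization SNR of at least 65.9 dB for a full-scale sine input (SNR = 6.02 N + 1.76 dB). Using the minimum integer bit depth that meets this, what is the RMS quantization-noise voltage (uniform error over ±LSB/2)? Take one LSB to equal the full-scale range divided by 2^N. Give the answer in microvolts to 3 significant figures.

216 µV

Range is 1.53 V.
6.02 N + 1.76 ≥ 65.9 gives N ≥ 10.654, so the minimum integer is 11.
One LSB is 1.53 V / 2048 = 0.74707 mV.
σ_q = LSB/√12 = 0.74707 mV/3.4641 = 216 µV.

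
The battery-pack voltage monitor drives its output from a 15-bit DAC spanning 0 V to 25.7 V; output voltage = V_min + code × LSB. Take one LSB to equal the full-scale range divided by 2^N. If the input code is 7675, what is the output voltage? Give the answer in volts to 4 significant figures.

6.020 V

V_FS = 25.7 V. LSB = 25.7 V / 2^15.
Output = V_min + (7675/32768) × range = 0 + 0.234222 × 25.7 V
      = 0 + 6.01952 = 6.01952 V.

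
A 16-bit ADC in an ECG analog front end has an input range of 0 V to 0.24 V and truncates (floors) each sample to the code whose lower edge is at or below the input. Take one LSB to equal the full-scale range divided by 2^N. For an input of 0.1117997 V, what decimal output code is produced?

30528

Full-scale range = 0.24 V. LSB = 0.24 V / 2^16 ≈ 3.662 µV.
V_in − V_min = 0.1117997 − (0) = 0.1117997 V.
Divide by LSB: 0.1117997 × 65536/0.24 = 30528.7714.
Truncating gives code 30528.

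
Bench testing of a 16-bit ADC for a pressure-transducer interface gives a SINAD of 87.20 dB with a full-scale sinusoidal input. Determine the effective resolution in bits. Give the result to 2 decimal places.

Inverting SNR = 6.02 N + 1.76: N_eff = (87.20 − 1.76)/6.02 = 14.1927.

14.19 bits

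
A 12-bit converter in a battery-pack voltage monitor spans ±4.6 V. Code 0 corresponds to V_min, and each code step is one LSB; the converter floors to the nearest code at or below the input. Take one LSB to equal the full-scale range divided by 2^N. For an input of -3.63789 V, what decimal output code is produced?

Span: 4.6 V − (-4.6 V) = 9.2 V. LSB = 9.2 V / 2^12 ≈ 2.246 mV.
(V_in − V_min) × 2^12/range = (-3.63789 − (-4.6)) × 4096/9.2 = 428.348.
Floor → code = 428.

428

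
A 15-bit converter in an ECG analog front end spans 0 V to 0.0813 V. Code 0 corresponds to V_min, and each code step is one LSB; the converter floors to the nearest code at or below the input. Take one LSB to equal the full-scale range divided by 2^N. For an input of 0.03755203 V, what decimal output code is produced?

Span = 0.0813 V. LSB = 0.0813 V / 2^15 ≈ 2.481 µV.
V_in − V_min = 0.03755203 − (0) = 0.03755203 V.
Divide by LSB: 0.03755203 × 32768/0.0813 = 15135.3619.
Truncating gives code 15135.

15135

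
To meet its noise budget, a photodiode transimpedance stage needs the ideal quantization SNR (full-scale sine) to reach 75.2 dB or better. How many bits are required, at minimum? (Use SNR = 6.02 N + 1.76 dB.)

13 bits

Solving 6.02 N ≥ 75.2 − 1.76: N ≥ 12.199. Round up → N = 13.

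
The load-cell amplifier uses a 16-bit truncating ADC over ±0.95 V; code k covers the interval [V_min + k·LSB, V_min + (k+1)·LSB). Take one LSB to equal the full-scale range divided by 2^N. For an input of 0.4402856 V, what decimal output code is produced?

Range = 0.95 − (-0.95) = 1.9 V. LSB = 1.9 V / 2^16 ≈ 28.99 µV.
code = ⌊(V_in − V_min)/LSB⌋ = ⌊(V_in − V_min) × 2^16 / range⌋
     = ⌊(0.4402856 − (-0.95)) × 65536 / 1.9⌋ = ⌊1.3902856 × 65536/1.9⌋
     = ⌊47954.609⌋ = 47954.

47954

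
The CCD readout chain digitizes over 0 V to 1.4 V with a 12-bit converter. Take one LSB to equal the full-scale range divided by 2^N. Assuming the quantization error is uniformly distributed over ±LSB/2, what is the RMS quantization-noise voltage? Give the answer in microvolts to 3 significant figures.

98.7 µV

Span = 1.4 V.
Step size = 1.4/4096 V = 341.80 µV.
RMS of a uniform error over width LSB is LSB/√12 = 98.7 µV.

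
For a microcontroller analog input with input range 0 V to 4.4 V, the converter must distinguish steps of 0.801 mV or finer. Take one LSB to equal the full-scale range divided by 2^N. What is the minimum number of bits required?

Full-scale range = 4.4 V.
4.4 V / 0.801 mV = 5493. Since 2^12 = 4096 and 2^13 = 8192, N = 13.

13 bits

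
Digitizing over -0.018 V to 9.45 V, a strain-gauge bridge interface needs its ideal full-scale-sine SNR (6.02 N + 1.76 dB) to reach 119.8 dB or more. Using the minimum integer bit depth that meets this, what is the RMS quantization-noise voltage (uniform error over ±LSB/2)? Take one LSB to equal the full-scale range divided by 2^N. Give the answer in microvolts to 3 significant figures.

2.61 µV

Span: 9.45 V − (-0.018 V) = 9.468 V.
Solving 6.02 N ≥ 119.8 − 1.76: N ≥ 19.608. Round up → N = 20.
Step size = 9.468/1048576 V = 9.0294 µV.
V_rms = LSB/√12 = 2.61 µV.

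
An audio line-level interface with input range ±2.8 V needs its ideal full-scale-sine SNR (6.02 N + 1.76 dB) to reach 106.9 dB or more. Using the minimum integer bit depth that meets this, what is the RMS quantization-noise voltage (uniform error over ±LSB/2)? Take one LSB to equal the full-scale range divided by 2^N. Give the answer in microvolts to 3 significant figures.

6.17 µV

The full-scale span is 2.8 − (-2.8) = 5.6 V.
6.02 N + 1.76 ≥ 106.9 gives N ≥ 17.465, so the minimum integer is 18.
One LSB is 5.6 V / 262144 = 21.362 µV.
σ_q = LSB/√12 = 21.362 µV/3.4641 = 6.17 µV.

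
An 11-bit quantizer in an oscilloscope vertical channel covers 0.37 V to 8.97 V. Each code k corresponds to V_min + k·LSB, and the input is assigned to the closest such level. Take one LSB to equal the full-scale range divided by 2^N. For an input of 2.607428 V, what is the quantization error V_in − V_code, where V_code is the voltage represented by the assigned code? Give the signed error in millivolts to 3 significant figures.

−0.756 mV

The full-scale span is 8.97 − (0.37) = 8.6 V. LSB = 8.6 V / 2^11 ≈ 4.199 mV.
(2.607428 − (0.37)) / LSB = 2.237428 × 2048/8.6 = 532.8201. Nearest integer: k = 533.
V_code = 0.37 + (533/2048) × 8.6 = 2.608183594 V.
V_in − V_code = 2.607428 − (2.608183594) = −0.756 mV.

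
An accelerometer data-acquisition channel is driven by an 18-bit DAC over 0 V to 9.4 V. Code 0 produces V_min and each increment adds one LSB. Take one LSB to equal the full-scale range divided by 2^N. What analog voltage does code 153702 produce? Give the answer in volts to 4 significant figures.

5.511 V

Full-scale range = 9.4 V. LSB = 9.4 V / 2^18.
Output = V_min + (153702/262144) × range = 0 + 0.586327 × 9.4 V
      = 0 + 5.51147 = 5.51147 V.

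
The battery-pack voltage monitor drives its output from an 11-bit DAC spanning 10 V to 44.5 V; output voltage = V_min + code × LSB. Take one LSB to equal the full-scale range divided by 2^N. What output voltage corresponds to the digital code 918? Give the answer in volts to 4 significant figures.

25.46 V

Span: 44.5 V − (10 V) = 34.5 V. LSB = 34.5 V / 2^11.
Output = V_min + (918/2048) × range = 10 + 0.448242 × 34.5 V
      = 10 V + 15.4644 V = 25.4644 V.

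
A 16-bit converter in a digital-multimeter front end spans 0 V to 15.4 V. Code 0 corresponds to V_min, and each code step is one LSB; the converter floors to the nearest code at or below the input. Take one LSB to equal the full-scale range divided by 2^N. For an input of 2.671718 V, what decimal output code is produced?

Full-scale range = 15.4 V. LSB = 15.4 V / 2^16 ≈ 235.0 µV.
code = ⌊(V_in − V_min)/LSB⌋ = ⌊(V_in − V_min) × 2^16 / range⌋
     = ⌊(2.671718 − (0)) × 65536 / 15.4⌋ = ⌊2.671718 × 65536/15.4⌋
     = ⌊11369.721⌋ = 11369.

11369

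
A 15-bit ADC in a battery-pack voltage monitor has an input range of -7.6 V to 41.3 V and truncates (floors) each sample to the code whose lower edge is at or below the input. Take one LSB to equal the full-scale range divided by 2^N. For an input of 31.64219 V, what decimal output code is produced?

The full-scale span is 41.3 − (-7.6) = 48.9 V. LSB = 48.9 V / 2^15 ≈ 1.492 mV.
(V_in − V_min) × 2^15/range = (31.64219 − (-7.6)) × 32768/48.9 = 26296.280.
Floor → code = 26296.

26296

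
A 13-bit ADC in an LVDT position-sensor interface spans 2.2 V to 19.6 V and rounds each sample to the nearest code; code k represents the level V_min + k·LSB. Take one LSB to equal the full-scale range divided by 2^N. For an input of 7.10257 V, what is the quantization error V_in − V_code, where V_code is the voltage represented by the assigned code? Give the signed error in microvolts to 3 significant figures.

Full-scale range = 19.6 V − (2.2 V) = 17.4 V. LSB = 17.4 V / 2^13 ≈ 2.124 mV.
(7.10257 − (2.2)) / LSB = 4.90257 × 8192/17.4 = 2308.1525. Nearest integer: k = 2308.
V_code = V_min + k × range/2^13 = 2.2 + 2308 × 17.4/8192 = 7.102246094 V.
Error = V_in − V_code = 7.10257 − (7.102246094) = +324 µV.

+324 µV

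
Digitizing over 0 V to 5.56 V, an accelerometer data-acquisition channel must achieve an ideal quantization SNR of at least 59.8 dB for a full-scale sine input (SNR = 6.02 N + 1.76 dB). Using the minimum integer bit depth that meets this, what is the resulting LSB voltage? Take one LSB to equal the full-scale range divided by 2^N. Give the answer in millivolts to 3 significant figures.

Range is 5.56 V.
N ≥ (59.8 − 1.76)/6.02 = 9.641 → N_min = 10.
LSB = 5.56 V ÷ 2^10 = 5.56/1024 V = 5.43 mV.

5.43 mV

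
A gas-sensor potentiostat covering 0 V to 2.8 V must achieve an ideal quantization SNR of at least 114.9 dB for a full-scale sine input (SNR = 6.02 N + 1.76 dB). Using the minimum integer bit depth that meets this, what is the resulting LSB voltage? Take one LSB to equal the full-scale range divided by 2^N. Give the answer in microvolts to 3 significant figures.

5.34 µV

Full-scale range = 2.8 V.
Solving 6.02 N ≥ 114.9 − 1.76: N ≥ 18.794. Round up → N = 19.
One LSB is 2.8 V / 524288 = 5.34 µV.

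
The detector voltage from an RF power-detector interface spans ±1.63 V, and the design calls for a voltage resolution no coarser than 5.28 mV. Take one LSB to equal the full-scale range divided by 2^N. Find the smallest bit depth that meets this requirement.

10 bits

Full-scale range = 1.63 V − (-1.63 V) = 3.26 V.
3.26 V / 5.28 mV = 617.4. Since 2^9 = 512 and 2^10 = 1024, N = 10.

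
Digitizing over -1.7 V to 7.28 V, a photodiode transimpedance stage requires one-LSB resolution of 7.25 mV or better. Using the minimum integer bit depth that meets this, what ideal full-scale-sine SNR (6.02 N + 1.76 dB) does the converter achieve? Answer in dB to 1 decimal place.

Full-scale range = 7.28 V − (-1.7 V) = 8.98 V.
8.98 V / 7.25 mV = 1239. Since 2^10 = 1024 and 2^11 = 2048, N = 11.
6.02(11) + 1.76 = 67.98 dB.

68.0 dB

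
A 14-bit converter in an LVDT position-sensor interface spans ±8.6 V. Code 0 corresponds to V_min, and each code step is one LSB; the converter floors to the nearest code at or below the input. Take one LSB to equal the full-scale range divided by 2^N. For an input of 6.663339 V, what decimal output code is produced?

The full-scale span is 8.6 − (-8.6) = 17.2 V. LSB = 17.2 V / 2^14 ≈ 1.050 mV.
V_in − V_min = 6.663339 − (-8.6) = 15.263339 V.
Divide by LSB: 15.263339 × 16384/17.2 = 14539.2178.
Truncating gives code 14539.

14539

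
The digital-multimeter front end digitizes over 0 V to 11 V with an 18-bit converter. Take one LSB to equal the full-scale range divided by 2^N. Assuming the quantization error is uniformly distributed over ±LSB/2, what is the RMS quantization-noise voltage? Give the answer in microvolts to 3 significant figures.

Range is 11 V.
One LSB is 11 V / 262144 = 41.962 µV.
σ_q = LSB/√12 = 41.962 µV/3.4641 = 12.1 µV.

12.1 µV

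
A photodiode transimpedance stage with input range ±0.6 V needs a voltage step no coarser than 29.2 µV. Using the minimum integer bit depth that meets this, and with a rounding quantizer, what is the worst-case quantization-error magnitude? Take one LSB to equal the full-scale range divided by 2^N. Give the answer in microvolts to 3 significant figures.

The full-scale span is 0.6 − (-0.6) = 1.2 V.
Levels needed ≥ 1.2/29.2 µV = 41100. 2^16 = 65536 suffices, so N_min = 16.
One LSB is 1.2 V / 65536 = 18.311 µV.
Max error for round-to-nearest is LSB/2 = 9.16 µV.

9.16 µV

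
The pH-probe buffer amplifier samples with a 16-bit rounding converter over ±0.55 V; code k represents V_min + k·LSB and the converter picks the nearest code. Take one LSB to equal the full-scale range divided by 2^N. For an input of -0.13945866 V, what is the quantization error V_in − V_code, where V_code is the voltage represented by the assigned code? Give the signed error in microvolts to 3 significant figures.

Full-scale range = 0.55 V − (-0.55 V) = 1.1 V. LSB = 1.1 V / 2^16 ≈ 16.78 µV.
(V_in − V_min)/LSB = (-0.13945866 − (-0.55)) × 65536/1.1 = 24459.3066 → nearest code k = 24459.
Reconstructed level: -0.55 + 24459 × 1.1/65536 V = -0.13946380615 V.
e = -0.13945866 − (-0.13946380615) = +5.15 µV.

+5.15 µV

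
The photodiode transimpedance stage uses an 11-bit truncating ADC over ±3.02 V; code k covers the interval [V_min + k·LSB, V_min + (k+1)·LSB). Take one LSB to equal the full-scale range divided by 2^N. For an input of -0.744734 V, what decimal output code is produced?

The full-scale span is 3.02 − (-3.02) = 6.04 V. LSB = 6.04 V / 2^11 ≈ 2.949 mV.
code = ⌊(V_in − V_min)/LSB⌋ = ⌊(V_in − V_min) × 2^11 / range⌋
     = ⌊(-0.744734 − (-3.02)) × 2048 / 6.04⌋ = ⌊2.275266 × 2048/6.04⌋
     = ⌊771.481⌋ = 771.

771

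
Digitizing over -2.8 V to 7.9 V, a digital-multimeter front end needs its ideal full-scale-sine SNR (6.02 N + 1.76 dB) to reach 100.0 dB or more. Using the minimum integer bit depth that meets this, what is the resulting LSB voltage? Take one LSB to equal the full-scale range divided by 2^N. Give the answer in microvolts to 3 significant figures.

Full-scale range = 7.9 V − (-2.8 V) = 10.7 V.
N ≥ (100.0 − 1.76)/6.02 = 16.319 → N_min = 17.
Step size = 10.7/131072 V = 81.6 µV.

81.6 µV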